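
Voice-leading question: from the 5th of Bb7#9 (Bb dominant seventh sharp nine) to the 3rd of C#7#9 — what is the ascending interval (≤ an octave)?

A7

The 5th of Bb7#9 (Bb dominant seventh sharp nine) is F; the 3rd of C#7#9 is E#.
7 letter names make it a seventh; at 12 semitones (a half step wider than major) the quality is augmented.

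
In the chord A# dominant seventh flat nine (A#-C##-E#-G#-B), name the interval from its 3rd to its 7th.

diminished fifth

That puts C## below G#.
5 letter names make it a fifth; at 6 semitones (a half step narrower than perfect) the quality is diminished.
That tritone between 3rd and 7th is what gives the dominant seventh its pull toward resolution.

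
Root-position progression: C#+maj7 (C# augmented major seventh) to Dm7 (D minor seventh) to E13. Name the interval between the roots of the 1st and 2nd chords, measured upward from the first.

The roots are C# and D.
C# up to D is 1 semitone, a half step narrower than a major second, so the interval is minor.

m2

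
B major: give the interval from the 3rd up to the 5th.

minor third

Spelling the chord: B, D#, F#.
So we need the interval from D# up to F#.
D# up to F# is 3 semitones, a half step narrower than a major third, so the interval is minor.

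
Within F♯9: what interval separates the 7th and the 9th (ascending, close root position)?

major 3rd

F♯9: F♯-A♯-C♯-E-G♯.
That puts E below G♯.
From E to G♯ is 4 semitones, exactly the major third.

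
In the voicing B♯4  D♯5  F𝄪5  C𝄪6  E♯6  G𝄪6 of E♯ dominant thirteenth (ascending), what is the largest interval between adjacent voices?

Adjacent intervals: B♯4→D♯5 = minor third; D♯5→F𝄪5 = major third; F𝄪5→C𝄪6 = perfect fifth; C𝄪6→E♯6 = minor third; E♯6→G𝄪6 = major third.
The largest is F𝄪5 to C𝄪6, a perfect fifth (7 semitones).

perfect fifth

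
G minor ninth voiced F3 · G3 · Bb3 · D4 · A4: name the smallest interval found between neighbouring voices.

Adjacent intervals: F3→G3 = major second; G3→Bb3 = minor third; Bb3→D4 = major third; D4→A4 = perfect fifth.
The smallest is F3 to G3, a major second (2 semitones).

major second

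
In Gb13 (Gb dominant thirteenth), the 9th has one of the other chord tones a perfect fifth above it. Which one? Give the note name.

Eb

Spelling the chord: Gb, Bb, Db, Fb, Ab, Eb.
The 9th is Ab. A perfect fifth above Ab is Eb.
Eb is the chord's 13th.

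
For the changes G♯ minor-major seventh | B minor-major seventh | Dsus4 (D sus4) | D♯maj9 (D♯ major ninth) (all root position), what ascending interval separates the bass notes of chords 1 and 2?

The roots are G♯ and B.
3 letter names make it a third; at 3 semitones (a half step narrower than major) the quality is minor.

minor third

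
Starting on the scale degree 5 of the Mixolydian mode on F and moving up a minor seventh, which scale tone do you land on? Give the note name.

Bb

The scale is F G A B♭ C D E♭.
The scale degree 5 is C; a minor seventh above that is B♭ — scale degree 4.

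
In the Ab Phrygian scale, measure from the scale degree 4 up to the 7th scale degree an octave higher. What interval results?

P11

Spelling the Ab Phrygian scale: Ab Bbb Cb Db Eb Fb Gb.
The scale degree 4 is Db and the scale degree 7 (up an octave) is Gb.
From Db to Gb is 17 semitones, exactly the perfect eleventh.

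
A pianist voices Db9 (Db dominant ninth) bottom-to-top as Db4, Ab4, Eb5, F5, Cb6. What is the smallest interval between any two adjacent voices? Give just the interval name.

major 2nd

Adjacent intervals: Db4→Ab4 = perfect fifth; Ab4→Eb5 = perfect fifth; Eb5→F5 = major second; F5→Cb6 = diminished fifth.
The smallest is Eb5 to F5, a major second (2 semitones).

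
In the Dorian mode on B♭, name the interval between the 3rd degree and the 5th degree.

B♭ dorian: B♭ C D♭ E♭ F G A♭.
That puts D♭ below F.
D♭ up to F spans 3 letter names and 4 semitones — a major third.

major third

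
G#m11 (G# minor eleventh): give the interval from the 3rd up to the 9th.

The chord tones of G#m11 are G# B D# F# A# C#.
The 3rd is B and the 9th is A#.
From B to A# is 11 semitones, exactly the major seventh.

M7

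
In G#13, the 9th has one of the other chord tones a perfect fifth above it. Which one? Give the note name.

G#13 (G# dominant thirteenth): G#–B#–D#–F#–A#–E#.
The 9th is A#. A perfect fifth above A# is E#.
E# is the chord's 13th.

E#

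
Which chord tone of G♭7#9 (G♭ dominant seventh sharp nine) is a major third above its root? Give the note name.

Bb

Spelling the chord: G♭–B♭–D♭–F♭–A.
The root is G♭. A major third above G♭ is B♭.
B♭ is the chord's 3rd.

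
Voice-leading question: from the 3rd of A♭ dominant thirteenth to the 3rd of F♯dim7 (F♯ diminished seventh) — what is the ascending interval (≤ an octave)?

The 3rd of A♭ dominant thirteenth is C; the 3rd of F♯dim7 (F♯ diminished seventh) is A.
From C to A is 9 semitones, exactly the major sixth.

M6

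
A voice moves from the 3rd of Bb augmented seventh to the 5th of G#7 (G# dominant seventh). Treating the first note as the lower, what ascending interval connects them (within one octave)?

augmented unison

The 3rd of Bb augmented seventh is D; the 5th of G#7 (G# dominant seventh) is D#.
D up to D# is 1 semitone, a half step wider than a perfect unison, so the interval is augmented.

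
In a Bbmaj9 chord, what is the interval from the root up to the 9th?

major ninth

Bb major ninth is spelled Bb–D–F–A–C.
Root = Bb; 9th = C.
From Bb to C is 14 semitones, exactly the major ninth.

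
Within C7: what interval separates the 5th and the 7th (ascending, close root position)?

C7 (C dominant seventh) is spelled C-E-G-B♭.
The 5th is G and the 7th is B♭.
From G to B♭: 3 semitones over a third = minor.

minor third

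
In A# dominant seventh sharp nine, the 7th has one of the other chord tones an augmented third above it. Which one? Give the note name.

B##

The chord tones of A#7#9 are A# C## E# G# B##.
The 7th is G#. An augmented third above G# is B##.
B## is the chord's 9th.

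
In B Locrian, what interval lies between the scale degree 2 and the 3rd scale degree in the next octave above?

Spelling B Locrian: B C D E F G A.
That puts C below D.
From C to D is 14 semitones, exactly the major ninth.

major ninth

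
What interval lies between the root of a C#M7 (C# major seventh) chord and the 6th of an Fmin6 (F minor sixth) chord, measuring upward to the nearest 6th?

The root of C#M7 (C# major seventh) is C#; the 6th of Fmin6 (F minor sixth) is D.
2 letter names make it a second; at 1 semitone (a half step narrower than major) the quality is minor.

minor 2nd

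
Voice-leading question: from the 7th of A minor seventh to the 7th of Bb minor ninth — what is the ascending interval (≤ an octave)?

The 7th of A minor seventh is G; the 7th of Bb minor ninth is Ab.
G up to Ab is 1 semitone, a half step narrower than a major second, so the interval is minor.

minor second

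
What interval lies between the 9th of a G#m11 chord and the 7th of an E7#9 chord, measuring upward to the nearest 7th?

d4

G#m11 has A# as its 9th, and E7#9 has D as its 7th.
From A# to D: 4 semitones over a fourth = diminished.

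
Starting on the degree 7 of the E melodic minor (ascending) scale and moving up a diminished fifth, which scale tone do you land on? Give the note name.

A

The scale is E F# G A B C# D#.
The degree 7 is D#; a diminished fifth above that is A — scale degree 4.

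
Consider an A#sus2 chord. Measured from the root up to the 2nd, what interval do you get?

A# sus2: A#–B#–E#.
The root is A# and the 2nd is B#.
A# up to B# spans 2 letter names and 2 semitones — a major second.

major 2nd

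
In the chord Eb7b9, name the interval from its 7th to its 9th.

Eb7b9 (Eb dominant seventh flat nine): Eb G Bb Db Fb.
So we need the interval from Db up to Fb.
From Db to Fb: 3 semitones over a third = minor.

minor third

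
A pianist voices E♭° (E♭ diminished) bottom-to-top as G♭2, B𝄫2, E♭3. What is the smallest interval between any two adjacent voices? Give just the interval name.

Adjacent intervals: G♭2→B𝄫2 = minor third; B𝄫2→E♭3 = augmented fourth.
The smallest is G♭2 to B𝄫2, a minor third (3 semitones).

m3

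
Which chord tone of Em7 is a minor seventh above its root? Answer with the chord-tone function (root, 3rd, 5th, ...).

Em7 (E minor seventh) is spelled E-G-B-D.
The root is E. A minor seventh above E is D.
D is the chord's 7th.

7th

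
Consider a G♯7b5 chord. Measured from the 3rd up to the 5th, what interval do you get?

diminished third

G♯7b5: G♯-B♯-D-F♯.
3rd = B♯; 5th = D.
3 letter names make it a third; at 2 semitones (a whole step narrower than major) the quality is diminished.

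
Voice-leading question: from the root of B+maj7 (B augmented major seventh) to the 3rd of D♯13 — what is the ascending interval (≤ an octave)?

A5

B+maj7 (B augmented major seventh) has B as its root, and D♯13 has F𝄪 as its 3rd.
From B to F𝄪: 8 semitones over a fifth = augmented.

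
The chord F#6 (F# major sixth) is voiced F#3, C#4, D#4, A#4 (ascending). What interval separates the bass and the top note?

The outer voices are F#3 and A#4.
Counting 10 letters and 16 half steps from F# gives a major tenth.

M10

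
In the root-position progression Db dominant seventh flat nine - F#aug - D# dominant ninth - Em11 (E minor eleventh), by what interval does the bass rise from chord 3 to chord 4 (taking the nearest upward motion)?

The roots are D# and E.
2 letter names make it a second; at 1 semitone (a half step narrower than major) the quality is minor.

minor second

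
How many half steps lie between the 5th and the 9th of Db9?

7

Spelling the chord: Db-F-Ab-Cb-Eb.
Ab to Eb is a perfect fifth: 7 semitones.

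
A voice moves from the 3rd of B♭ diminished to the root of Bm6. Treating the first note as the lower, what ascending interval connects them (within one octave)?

augmented sixth

B♭ diminished has D♭ as its 3rd, and Bm6 has B as its root.
D♭ up to B is 10 semitones, a half step wider than a major sixth, so the interval is augmented.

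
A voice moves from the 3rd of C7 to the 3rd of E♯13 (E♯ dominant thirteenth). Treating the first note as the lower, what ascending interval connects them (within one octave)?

C7 has E as its 3rd, and E♯13 (E♯ dominant thirteenth) has G𝄪 as its 3rd.
From E to G𝄪: 5 semitones over a third = augmented.

augmented 3rd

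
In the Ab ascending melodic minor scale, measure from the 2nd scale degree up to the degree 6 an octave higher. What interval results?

The scale runs Ab Bb Cb Db Eb F G.
The 2nd scale degree is Bb and the degree 6 (up an octave) is F.
From Bb to F is 19 semitones, exactly the perfect twelfth.

perfect twelfth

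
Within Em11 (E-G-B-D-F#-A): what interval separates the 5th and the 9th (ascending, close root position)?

That puts B below F#.
Counting 5 letters and 7 half steps from B gives a perfect fifth.

perfect fifth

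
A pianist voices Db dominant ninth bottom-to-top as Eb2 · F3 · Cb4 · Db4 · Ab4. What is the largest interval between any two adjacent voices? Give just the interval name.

major 9th

Adjacent intervals: Eb2→F3 = major ninth; F3→Cb4 = diminished fifth; Cb4→Db4 = major second; Db4→Ab4 = perfect fifth.
The largest is Eb2 to F3, a major ninth (14 semitones).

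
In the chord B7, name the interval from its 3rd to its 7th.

B7 (B dominant seventh): B–D#–F#–A.
The 3rd is D# and the 7th is A.
From D# to A: 6 semitones over a fifth = diminished.

diminished fifth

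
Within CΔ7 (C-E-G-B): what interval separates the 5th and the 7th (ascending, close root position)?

That puts G below B.
G up to B spans 3 letter names and 4 semitones — a major third.

M3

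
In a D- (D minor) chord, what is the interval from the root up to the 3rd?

Spelling the chord: D F A.
Root = D; 3rd = F.
3 letter names make it a third; at 3 semitones (a half step narrower than major) the quality is minor.

minor 3rd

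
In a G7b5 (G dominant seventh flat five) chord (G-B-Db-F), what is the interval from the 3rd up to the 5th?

d3

The 3rd is B and the 5th is Db.
From B to Db: 2 semitones over a third = diminished.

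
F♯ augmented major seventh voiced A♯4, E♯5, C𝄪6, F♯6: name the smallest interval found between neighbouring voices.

Adjacent intervals: A♯4→E♯5 = perfect fifth; E♯5→C𝄪6 = major sixth; C𝄪6→F♯6 = diminished fourth.
The smallest is C𝄪6 to F♯6, a diminished fourth (4 semitones).

diminished fourth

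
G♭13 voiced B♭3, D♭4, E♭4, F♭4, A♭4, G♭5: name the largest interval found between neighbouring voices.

minor seventh

Adjacent intervals: B♭3→D♭4 = minor third; D♭4→E♭4 = major second; E♭4→F♭4 = minor second; F♭4→A♭4 = major third; A♭4→G♭5 = minor seventh.
The largest is A♭4 to G♭5, a minor seventh (10 semitones).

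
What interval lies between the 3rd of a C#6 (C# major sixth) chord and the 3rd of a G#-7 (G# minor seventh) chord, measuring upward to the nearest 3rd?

diminished 5th

C#6 (C# major sixth) has E# as its 3rd, and G#-7 (G# minor seventh) has B as its 3rd.
5 letter names make it a fifth; at 6 semitones (a half step narrower than perfect) the quality is diminished.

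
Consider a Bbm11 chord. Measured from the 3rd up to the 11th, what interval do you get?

major ninth

Bbm11: Bb, Db, F, Ab, C, Eb.
That puts Db below Eb.
From Db to Eb is 14 semitones, exactly the major ninth.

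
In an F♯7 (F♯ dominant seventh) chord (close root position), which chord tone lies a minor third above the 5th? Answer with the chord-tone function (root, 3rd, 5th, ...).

Spelling the chord: F♯ A♯ C♯ E.
The 5th is C♯. A minor third above C♯ is E.
E is the chord's 7th.

7th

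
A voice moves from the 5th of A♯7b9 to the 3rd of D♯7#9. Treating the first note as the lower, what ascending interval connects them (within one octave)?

M2

A♯7b9 has E♯ as its 5th, and D♯7#9 has F𝄪 as its 3rd.
E♯ up to F𝄪 spans 2 letter names and 2 semitones — a major second.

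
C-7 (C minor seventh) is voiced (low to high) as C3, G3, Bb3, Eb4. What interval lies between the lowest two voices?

perfect 5th

Those voices are C3 and G3.
From C to G is 7 semitones, exactly the perfect fifth.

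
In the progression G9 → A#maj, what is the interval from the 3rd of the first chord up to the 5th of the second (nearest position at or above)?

G9 has B as its 3rd, and A#maj has E# as its 5th.
4 letter names make it a fourth; at 6 semitones (a half step wider than perfect) the quality is augmented.

augmented fourth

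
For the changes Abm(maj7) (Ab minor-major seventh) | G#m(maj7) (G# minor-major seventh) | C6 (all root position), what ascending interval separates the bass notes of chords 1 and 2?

augmented 7th

The roots are Ab and G#.
Ab up to G# is 12 semitones, a half step wider than a major seventh, so the interval is augmented.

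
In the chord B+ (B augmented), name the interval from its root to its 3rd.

B+ (B augmented) is spelled B D# F##.
So we need the interval from B up to D#.
From B to D# is 4 semitones, exactly the major third.

major third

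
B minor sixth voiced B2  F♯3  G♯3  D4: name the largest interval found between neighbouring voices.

P5

Adjacent intervals: B2→F♯3 = perfect fifth; F♯3→G♯3 = major second; G♯3→D4 = diminished fifth.
The largest is B2 to F♯3, a perfect fifth (7 semitones).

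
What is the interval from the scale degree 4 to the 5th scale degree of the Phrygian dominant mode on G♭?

major second

G♭ phrygian dominant: G♭ A𝄫 B♭ C♭ D♭ E𝄫 F♭.
Scale degree 4 = C♭; 5th degree = D♭.
C♭ up to D♭ spans 2 letter names and 2 semitones — a major second.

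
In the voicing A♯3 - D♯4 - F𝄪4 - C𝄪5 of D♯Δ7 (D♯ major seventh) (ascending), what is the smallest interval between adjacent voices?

major 3rd

Adjacent intervals: A♯3→D♯4 = perfect fourth; D♯4→F𝄪4 = major third; F𝄪4→C𝄪5 = perfect fifth.
The smallest is D♯4 to F𝄪4, a major third (4 semitones).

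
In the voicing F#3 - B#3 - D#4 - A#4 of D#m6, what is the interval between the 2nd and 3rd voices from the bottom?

Those voices are B#3 and D#4.
B# up to D# is 3 semitones, a half step narrower than a major third, so the interval is minor.

minor 3rd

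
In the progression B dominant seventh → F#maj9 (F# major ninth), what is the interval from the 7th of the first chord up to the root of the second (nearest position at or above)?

The 7th of B dominant seventh is A; the root of F#maj9 (F# major ninth) is F#.
A up to F# spans 6 letter names and 9 semitones — a major sixth.

M6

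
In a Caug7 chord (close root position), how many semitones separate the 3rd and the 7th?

Spelling the chord: C-E-G#-Bb.
E to Bb is a diminished fifth: 6 semitones.

6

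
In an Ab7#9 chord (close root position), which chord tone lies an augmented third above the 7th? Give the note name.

Ab7#9 is spelled Ab C Eb Gb B.
The 7th is Gb. An augmented third above Gb is B.
B is the chord's 9th.

B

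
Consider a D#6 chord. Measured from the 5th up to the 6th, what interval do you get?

major second

D#6 (D# major sixth) is spelled D#-F##-A#-B#.
The 5th is A# and the 6th is B#.
From A# to B# is 2 semitones, exactly the major second.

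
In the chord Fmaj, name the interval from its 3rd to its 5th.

Spelling the chord: F, A, C.
The 3rd is A and the 5th is C.
3 letter names make it a third; at 3 semitones (a half step narrower than major) the quality is minor.

m3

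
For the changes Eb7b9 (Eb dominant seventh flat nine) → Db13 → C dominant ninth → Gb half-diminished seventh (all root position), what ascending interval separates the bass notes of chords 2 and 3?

The roots are Db and C.
Counting 7 letters and 11 half steps from Db gives a major seventh.

major seventh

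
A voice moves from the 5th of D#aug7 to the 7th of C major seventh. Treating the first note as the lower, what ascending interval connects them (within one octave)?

The 5th of D#aug7 is A##; the 7th of C major seventh is B.
From A## to B: 0 semitones over a second = diminished.

diminished second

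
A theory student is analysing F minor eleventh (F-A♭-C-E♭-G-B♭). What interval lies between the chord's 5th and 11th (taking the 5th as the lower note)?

m7

That puts C below B♭.
C up to B♭ is 10 semitones, a half step narrower than a major seventh, so the interval is minor.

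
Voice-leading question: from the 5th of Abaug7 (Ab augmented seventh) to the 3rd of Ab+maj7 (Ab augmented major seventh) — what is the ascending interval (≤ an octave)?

m6

Abaug7 (Ab augmented seventh) has E as its 5th, and Ab+maj7 (Ab augmented major seventh) has C as its 3rd.
6 letter names make it a sixth; at 8 semitones (a half step narrower than major) the quality is minor.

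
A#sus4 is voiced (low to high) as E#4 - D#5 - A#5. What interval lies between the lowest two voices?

minor 7th

Those voices are E#4 and D#5.
From E# to D#: 10 semitones over a seventh = minor.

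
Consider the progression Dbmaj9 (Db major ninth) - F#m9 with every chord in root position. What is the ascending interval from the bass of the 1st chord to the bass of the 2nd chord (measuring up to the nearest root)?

A3

The roots are Db and F#.
3 letter names make it a third; at 5 semitones (a half step wider than major) the quality is augmented.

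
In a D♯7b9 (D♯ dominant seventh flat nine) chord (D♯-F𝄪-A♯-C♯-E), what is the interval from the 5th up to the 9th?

The 5th is A♯ and the 9th is E.
From A♯ to E: 6 semitones over a fifth = diminished.

diminished 5th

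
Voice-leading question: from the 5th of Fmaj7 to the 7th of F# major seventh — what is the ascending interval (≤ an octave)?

augmented 3rd

The 5th of Fmaj7 is C; the 7th of F# major seventh is E#.
C up to E# is 5 semitones, a half step wider than a major third, so the interval is augmented.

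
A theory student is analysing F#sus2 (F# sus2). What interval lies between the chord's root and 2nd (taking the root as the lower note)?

The chord tones of F#sus2 are F# G# C#.
So we need the interval from F# up to G#.
From F# to G# is 2 semitones, exactly the major second.

M2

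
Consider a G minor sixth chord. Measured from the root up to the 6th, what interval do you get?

M6

Gmin6 is spelled G–B♭–D–E.
That puts G below E.
G up to E spans 6 letter names and 9 semitones — a major sixth.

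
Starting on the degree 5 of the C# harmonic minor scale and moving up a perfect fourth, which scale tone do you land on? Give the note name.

C#

The scale is C# D# E F# G# A B#.
The degree 5 is G#; a perfect fourth above that is C# — scale degree 1.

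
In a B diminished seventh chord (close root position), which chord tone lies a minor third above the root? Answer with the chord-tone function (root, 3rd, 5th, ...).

3rd

The chord tones of Bdim7 (B diminished seventh) are B–D–F–Ab.
The root is B. A minor third above B is D.
D is the chord's 3rd.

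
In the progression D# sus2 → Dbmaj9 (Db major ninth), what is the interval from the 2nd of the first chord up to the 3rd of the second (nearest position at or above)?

D# sus2 has E# as its 2nd, and Dbmaj9 (Db major ninth) has F as its 3rd.
2 letter names make it a second; at 0 semitones (a whole step narrower than major) the quality is diminished.

diminished second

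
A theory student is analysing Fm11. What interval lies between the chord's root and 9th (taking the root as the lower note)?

Spelling the chord: F, A♭, C, E♭, G, B♭.
Root = F; 9th = G.
From F to G is 14 semitones, exactly the major ninth.

major ninth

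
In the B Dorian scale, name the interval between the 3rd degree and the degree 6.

Spelling the B Dorian scale: B C♯ D E F♯ G♯ A.
The 3rd degree is D and the scale degree 6 is G♯.
D up to G♯ is 6 semitones, a half step wider than a perfect fourth, so the interval is augmented.

augmented fourth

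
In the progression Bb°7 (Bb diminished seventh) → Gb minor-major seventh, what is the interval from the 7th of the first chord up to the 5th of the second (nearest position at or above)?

augmented 4th

The 7th of Bb°7 (Bb diminished seventh) is Abb; the 5th of Gb minor-major seventh is Db.
From Abb to Db: 6 semitones over a fourth = augmented.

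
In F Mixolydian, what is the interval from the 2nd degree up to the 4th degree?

Spelling F Mixolydian: F G A Bb C D Eb.
That puts G below Bb.
G up to Bb is 3 semitones, a half step narrower than a major third, so the interval is minor.

minor third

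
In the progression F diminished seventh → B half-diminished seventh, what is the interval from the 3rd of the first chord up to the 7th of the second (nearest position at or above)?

augmented unison

The 3rd of F diminished seventh is A♭; the 7th of B half-diminished seventh is A.
From A♭ to A: 1 semitone over a unison = augmented.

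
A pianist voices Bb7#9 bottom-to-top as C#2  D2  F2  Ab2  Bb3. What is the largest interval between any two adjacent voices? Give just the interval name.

Adjacent intervals: C#2→D2 = minor second; D2→F2 = minor third; F2→Ab2 = minor third; Ab2→Bb3 = major ninth.
The largest is Ab2 to Bb3, a major ninth (14 semitones).

major ninth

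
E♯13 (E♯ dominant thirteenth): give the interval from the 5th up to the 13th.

The chord tones of E♯ dominant thirteenth are E♯, G𝄪, B♯, D♯, F𝄪, C𝄪.
5th = B♯; 13th = C𝄪.
Counting 9 letters and 14 half steps from B♯ gives a major ninth.

major 9th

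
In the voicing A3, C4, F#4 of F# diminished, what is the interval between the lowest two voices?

Those voices are A3 and C4.
3 letter names make it a third; at 3 semitones (a half step narrower than major) the quality is minor.

minor third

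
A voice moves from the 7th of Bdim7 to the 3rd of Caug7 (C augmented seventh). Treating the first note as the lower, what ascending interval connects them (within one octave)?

augmented 5th

The 7th of Bdim7 is A♭; the 3rd of Caug7 (C augmented seventh) is E.
5 letter names make it a fifth; at 8 semitones (a half step wider than perfect) the quality is augmented.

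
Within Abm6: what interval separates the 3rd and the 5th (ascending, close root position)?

Spelling the chord: Ab, Cb, Eb, F.
So we need the interval from Cb up to Eb.
Cb up to Eb spans 3 letter names and 4 semitones — a major third.

major third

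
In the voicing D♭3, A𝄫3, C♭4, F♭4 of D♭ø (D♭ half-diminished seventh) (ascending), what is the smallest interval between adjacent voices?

major third

Adjacent intervals: D♭3→A𝄫3 = diminished fifth; A𝄫3→C♭4 = major third; C♭4→F♭4 = perfect fourth.
The smallest is A𝄫3 to C♭4, a major third (4 semitones).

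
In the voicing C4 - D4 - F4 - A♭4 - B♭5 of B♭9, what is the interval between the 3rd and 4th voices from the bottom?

Those voices are F4 and A♭4.
F up to A♭ is 3 semitones, a half step narrower than a major third, so the interval is minor.

m3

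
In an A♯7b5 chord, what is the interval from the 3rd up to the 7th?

diminished 5th

A♯7b5: A♯, C𝄪, E, G♯.
The 3rd is C𝄪 and the 7th is G♯.
From C𝄪 to G♯: 6 semitones over a fifth = diminished.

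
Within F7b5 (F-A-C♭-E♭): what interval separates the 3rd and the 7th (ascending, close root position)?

diminished fifth

3rd = A; 7th = E♭.
A up to E♭ is 6 semitones, a half step narrower than a perfect fifth, so the interval is diminished.
This 3–7 tritone is the characteristic tension at the heart of the dominant sound.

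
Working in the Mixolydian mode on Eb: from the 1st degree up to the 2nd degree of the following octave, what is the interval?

The scale runs Eb F G Ab Bb C Db.
1st degree = Eb; scale degree 2 (up an octave) = F.
From Eb to F is 14 semitones, exactly the major ninth.

major 9th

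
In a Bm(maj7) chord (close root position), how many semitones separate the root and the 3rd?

3

B minor-major seventh: B-D-F#-A#.
B to D is a minor third: 3 semitones.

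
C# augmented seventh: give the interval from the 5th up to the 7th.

diminished third

C#+7: C#, E#, G##, B.
5th = G##; 7th = B.
G## up to B is 2 semitones, a whole step narrower than a major third, so the interval is diminished.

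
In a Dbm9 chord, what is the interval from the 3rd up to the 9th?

major seventh

Dbm9 is spelled Db-Fb-Ab-Cb-Eb.
That puts Fb below Eb.
From Fb to Eb is 11 semitones, exactly the major seventh.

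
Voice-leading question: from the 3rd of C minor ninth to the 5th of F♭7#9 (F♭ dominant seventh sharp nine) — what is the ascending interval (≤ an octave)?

minor 6th

C minor ninth has E♭ as its 3rd, and F♭7#9 (F♭ dominant seventh sharp nine) has C♭ as its 5th.
From E♭ to C♭: 8 semitones over a sixth = minor.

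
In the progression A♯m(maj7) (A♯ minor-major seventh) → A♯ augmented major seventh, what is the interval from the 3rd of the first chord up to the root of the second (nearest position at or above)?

The 3rd of A♯m(maj7) (A♯ minor-major seventh) is C♯; the root of A♯ augmented major seventh is A♯.
From C♯ to A♯ is 9 semitones, exactly the major sixth.

M6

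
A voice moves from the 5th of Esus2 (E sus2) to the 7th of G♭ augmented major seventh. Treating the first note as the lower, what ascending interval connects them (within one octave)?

Esus2 (E sus2) has B as its 5th, and G♭ augmented major seventh has F as its 7th.
B up to F is 6 semitones, a half step narrower than a perfect fifth, so the interval is diminished.

diminished 5th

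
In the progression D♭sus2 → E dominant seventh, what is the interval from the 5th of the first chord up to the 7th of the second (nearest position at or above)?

D♭sus2 has A♭ as its 5th, and E dominant seventh has D as its 7th.
4 letter names make it a fourth; at 6 semitones (a half step wider than perfect) the quality is augmented.

augmented 4th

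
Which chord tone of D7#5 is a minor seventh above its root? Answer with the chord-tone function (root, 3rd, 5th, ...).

The chord tones of D augmented seventh are D-F#-A#-C.
The root is D. A minor seventh above D is C.
C is the chord's 7th.

7th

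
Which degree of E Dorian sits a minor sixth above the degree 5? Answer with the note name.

G

The scale is E F# G A B C# D.
The degree 5 is B; a minor sixth above that is G — scale degree 3.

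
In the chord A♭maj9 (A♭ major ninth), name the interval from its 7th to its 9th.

A♭ major ninth is spelled A♭ C E♭ G B♭.
The 7th is G and the 9th is B♭.
3 letter names make it a third; at 3 semitones (a half step narrower than major) the quality is minor.

minor third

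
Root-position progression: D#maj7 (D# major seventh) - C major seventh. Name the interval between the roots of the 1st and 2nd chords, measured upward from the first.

diminished seventh

The roots are D# and C.
7 letter names make it a seventh; at 9 semitones (a whole step narrower than major) the quality is diminished.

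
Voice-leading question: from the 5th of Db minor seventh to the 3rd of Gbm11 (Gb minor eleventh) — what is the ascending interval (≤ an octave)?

minor 2nd

Db minor seventh has Ab as its 5th, and Gbm11 (Gb minor eleventh) has Bbb as its 3rd.
2 letter names make it a second; at 1 semitone (a half step narrower than major) the quality is minor.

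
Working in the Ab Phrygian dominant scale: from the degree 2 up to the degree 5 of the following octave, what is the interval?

augmented eleventh

The scale runs Ab Bbb C Db Eb Fb Gb.
So we need the interval from Bbb up to Eb.
Bbb up to Eb is 18 semitones, a half step wider than a perfect eleventh, so the interval is augmented.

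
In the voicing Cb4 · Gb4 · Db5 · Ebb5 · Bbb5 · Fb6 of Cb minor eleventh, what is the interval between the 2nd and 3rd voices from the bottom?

Those voices are Gb4 and Db5.
Gb up to Db spans 5 letter names and 7 semitones — a perfect fifth.

perfect fifth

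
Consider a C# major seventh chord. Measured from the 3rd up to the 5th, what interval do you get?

minor 3rd

C#maj7 is spelled C#, E#, G#, B#.
That puts E# below G#.
3 letter names make it a third; at 3 semitones (a half step narrower than major) the quality is minor.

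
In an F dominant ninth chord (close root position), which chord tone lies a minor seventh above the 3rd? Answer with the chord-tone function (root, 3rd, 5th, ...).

9th

Spelling the chord: F, A, C, Eb, G.
The 3rd is A. A minor seventh above A is G.
G is the chord's 9th.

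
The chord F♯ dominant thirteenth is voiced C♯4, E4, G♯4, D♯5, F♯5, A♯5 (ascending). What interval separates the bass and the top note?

M13

The outer voices are C♯4 and A♯5.
C♯ up to A♯ spans 13 letter names and 21 semitones — a major thirteenth.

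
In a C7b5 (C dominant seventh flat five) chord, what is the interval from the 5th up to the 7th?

The chord tones of C7b5 are C E Gb Bb.
That puts Gb below Bb.
Counting 3 letters and 4 half steps from Gb gives a major third.

major third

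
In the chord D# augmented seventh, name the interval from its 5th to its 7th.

D#aug7 (D# augmented seventh): D#, F##, A##, C#.
So we need the interval from A## up to C#.
3 letter names make it a third; at 2 semitones (a whole step narrower than major) the quality is diminished.

diminished third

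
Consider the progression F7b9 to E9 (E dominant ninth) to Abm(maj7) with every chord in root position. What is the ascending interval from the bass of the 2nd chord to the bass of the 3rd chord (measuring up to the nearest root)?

diminished fourth

The roots are E and Ab.
4 letter names make it a fourth; at 4 semitones (a half step narrower than perfect) the quality is diminished.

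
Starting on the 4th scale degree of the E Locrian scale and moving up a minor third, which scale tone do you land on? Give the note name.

The scale is E F G A Bb C D.
The 4th scale degree is A; a minor third above that is C — scale degree 6.

C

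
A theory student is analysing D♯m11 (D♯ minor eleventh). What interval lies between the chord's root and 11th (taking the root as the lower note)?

perfect eleventh

D♯m11: D♯-F♯-A♯-C♯-E♯-G♯.
Root = D♯; 11th = G♯.
Counting 11 letters and 17 half steps from D♯ gives a perfect eleventh.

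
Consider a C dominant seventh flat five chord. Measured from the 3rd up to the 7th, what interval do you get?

diminished fifth

Spelling the chord: C–E–G♭–B♭.
So we need the interval from E up to B♭.
E up to B♭ is 6 semitones, a half step narrower than a perfect fifth, so the interval is diminished.
This 3–7 tritone is the characteristic tension at the heart of the dominant sound.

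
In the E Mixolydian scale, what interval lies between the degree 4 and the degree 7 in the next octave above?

perfect eleventh

Spelling the E Mixolydian scale: E F# G# A B C# D.
That puts A below D.
A up to D spans 11 letter names and 17 semitones — a perfect eleventh.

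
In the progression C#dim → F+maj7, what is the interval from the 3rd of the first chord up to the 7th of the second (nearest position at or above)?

perfect 1st

The 3rd of C#dim is E; the 7th of F+maj7 is E.
E up to E spans 1 letter names and 0 semitones — a perfect unison.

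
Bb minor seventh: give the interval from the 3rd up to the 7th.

The chord tones of Bb-7 are Bb Db F Ab.
3rd = Db; 7th = Ab.
From Db to Ab is 7 semitones, exactly the perfect fifth.

perfect fifth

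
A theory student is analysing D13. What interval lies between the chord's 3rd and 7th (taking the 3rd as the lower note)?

diminished 5th

D13 (D dominant thirteenth) is spelled D F# A C E B.
The 3rd is F# and the 7th is C.
5 letter names make it a fifth; at 6 semitones (a half step narrower than perfect) the quality is diminished.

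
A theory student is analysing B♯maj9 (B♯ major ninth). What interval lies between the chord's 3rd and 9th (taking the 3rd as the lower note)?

The chord tones of B♯maj9 are B♯, D𝄪, F𝄪, A𝄪, C𝄪.
So we need the interval from D𝄪 up to C𝄪.
7 letter names make it a seventh; at 10 semitones (a half step narrower than major) the quality is minor.

minor seventh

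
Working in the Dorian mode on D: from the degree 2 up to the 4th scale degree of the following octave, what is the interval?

The scale runs D E F G A B C.
So we need the interval from E up to G.
From E to G: 15 semitones over a tenth = minor.

minor tenth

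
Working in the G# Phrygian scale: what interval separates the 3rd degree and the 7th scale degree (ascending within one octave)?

Spelling the G# Phrygian scale: G# A B C# D# E F#.
So we need the interval from B up to F#.
B up to F# spans 5 letter names and 7 semitones — a perfect fifth.

perfect 5th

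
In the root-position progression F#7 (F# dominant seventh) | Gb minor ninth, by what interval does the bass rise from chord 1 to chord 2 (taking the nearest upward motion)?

The roots are F# and Gb.
F# up to Gb is 0 semitones, a whole step narrower than a major second, so the interval is diminished.

d2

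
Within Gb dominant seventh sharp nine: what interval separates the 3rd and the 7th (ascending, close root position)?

diminished 5th

Gb7#9 (Gb dominant seventh sharp nine): Gb-Bb-Db-Fb-A.
So we need the interval from Bb up to Fb.
From Bb to Fb: 6 semitones over a fifth = diminished.
That tritone between 3rd and 7th is what gives the dominant seventh its pull toward resolution.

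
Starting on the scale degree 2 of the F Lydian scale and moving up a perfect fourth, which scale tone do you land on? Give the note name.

C

The scale is F G A B C D E.
The scale degree 2 is G; a perfect fourth above that is C — scale degree 5.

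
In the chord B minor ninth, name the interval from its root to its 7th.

m7

Bm9 (B minor ninth): B, D, F#, A, C#.
So we need the interval from B up to A.
7 letter names make it a seventh; at 10 semitones (a half step narrower than major) the quality is minor.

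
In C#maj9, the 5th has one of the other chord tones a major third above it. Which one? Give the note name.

B#

C#maj9 is spelled C#, E#, G#, B#, D#.
The 5th is G#. A major third above G# is B#.
B# is the chord's 7th.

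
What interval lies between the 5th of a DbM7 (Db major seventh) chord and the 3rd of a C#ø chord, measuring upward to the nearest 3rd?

augmented fifth

The 5th of DbM7 (Db major seventh) is Ab; the 3rd of C#ø is E.
5 letter names make it a fifth; at 8 semitones (a half step wider than perfect) the quality is augmented.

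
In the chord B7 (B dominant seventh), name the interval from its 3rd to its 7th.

Spelling the chord: B-D#-F#-A.
So we need the interval from D# up to A.
5 letter names make it a fifth; at 6 semitones (a half step narrower than perfect) the quality is diminished.

diminished fifth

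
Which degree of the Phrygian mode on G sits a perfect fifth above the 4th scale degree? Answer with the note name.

The scale is G A♭ B♭ C D E♭ F.
The 4th scale degree is C; a perfect fifth above that is G — scale degree 1.

G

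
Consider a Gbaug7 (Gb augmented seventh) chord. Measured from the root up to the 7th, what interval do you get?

m7

Gb+7 (Gb augmented seventh) is spelled Gb-Bb-D-Fb.
So we need the interval from Gb up to Fb.
From Gb to Fb: 10 semitones over a seventh = minor.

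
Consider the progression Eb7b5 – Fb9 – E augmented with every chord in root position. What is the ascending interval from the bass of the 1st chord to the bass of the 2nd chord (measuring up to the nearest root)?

The roots are Eb and Fb.
From Eb to Fb: 1 semitone over a second = minor.

minor second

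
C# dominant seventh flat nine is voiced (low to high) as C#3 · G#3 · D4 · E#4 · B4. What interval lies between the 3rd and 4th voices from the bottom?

Those voices are D4 and E#4.
D up to E# is 3 semitones, a half step wider than a major second, so the interval is augmented.

augmented second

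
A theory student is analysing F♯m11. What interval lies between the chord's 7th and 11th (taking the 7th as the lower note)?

F♯m11 (F♯ minor eleventh): F♯ A C♯ E G♯ B.
So we need the interval from E up to B.
E up to B spans 5 letter names and 7 semitones — a perfect fifth.

perfect fifth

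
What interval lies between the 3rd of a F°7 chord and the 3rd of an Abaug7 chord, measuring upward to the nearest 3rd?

major third

F°7 has Ab as its 3rd, and Abaug7 has C as its 3rd.
From Ab to C is 4 semitones, exactly the major third.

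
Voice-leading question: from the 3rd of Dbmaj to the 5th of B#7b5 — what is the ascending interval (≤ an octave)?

Dbmaj has F as its 3rd, and B#7b5 has F# as its 5th.
1 letter names make it a unison; at 1 semitone (a half step wider than perfect) the quality is augmented.

augmented unison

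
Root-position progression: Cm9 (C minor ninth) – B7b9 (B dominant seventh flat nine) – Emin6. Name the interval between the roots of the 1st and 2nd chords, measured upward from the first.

The roots are C and B.
C up to B spans 7 letter names and 11 semitones — a major seventh.

major seventh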